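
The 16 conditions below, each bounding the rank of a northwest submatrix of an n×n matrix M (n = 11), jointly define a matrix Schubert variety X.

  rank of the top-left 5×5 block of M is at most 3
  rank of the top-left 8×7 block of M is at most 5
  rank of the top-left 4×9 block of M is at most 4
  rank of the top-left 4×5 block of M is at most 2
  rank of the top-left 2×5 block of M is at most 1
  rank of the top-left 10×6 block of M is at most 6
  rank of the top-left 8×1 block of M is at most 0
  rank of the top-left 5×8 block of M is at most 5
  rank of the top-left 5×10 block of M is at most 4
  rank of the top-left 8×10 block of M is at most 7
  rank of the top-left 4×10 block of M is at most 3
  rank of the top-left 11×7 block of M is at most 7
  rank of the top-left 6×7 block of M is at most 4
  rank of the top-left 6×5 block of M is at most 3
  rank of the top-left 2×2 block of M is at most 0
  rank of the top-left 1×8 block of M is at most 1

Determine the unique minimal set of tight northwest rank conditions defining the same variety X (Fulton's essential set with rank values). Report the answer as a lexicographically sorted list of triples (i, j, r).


Reconstructing r_w from the 16 given conditions:

  R[1]: 0 | 0 | 1 | 1 | 1 | 1 | 1 | 1 | 1 | 1 | 1
  R[2]: 0 | 0 | 1 | 1 | 1 | 2 | 2 | 2 | 2 | 2 | 2
  R[3]: 0 | 1 | 2 | 2 | 2 | 3 | 3 | 3 | 3 | 3 | 3
  R[4]: 0 | 1 | 2 | 2 | 2 | 3 | 3 | 3 | 3 | 3 | 4
  R[5]: 0 | 1 | 2 | 3 | 3 | 4 | 4 | 4 | 4 | 4 | 5
  R[6]: 0 | 1 | 2 | 3 | 3 | 4 | 4 | 5 | 5 | 5 | 6
  R[7]: 0 | 1 | 2 | 3 | 4 | 5 | 5 | 6 | 6 | 6 | 7
  R[8]: 0 | 1 | 2 | 3 | 4 | 5 | 5 | 6 | 7 | 7 | 8
  R[9]: 1 | 2 | 3 | 4 | 5 | 6 | 6 | 7 | 8 | 8 | 9
  R[10]: 1 | 2 | 3 | 4 | 5 | 6 | 7 | 8 | 9 | 9 | 10
  R[11]: 1 | 2 | 3 | 4 | 5 | 6 | 7 | 8 | 9 | 10 | 11

second differences of R give the permutation w = (3, 6, 2, 11, 4, 8, 5, 9, 1, 7, 10).

Rothe diagram D(w) (21 cells), 8 SE-corners (essential conditions):

[(2, 2, 0), (2, 5, 1), (4, 5, 2), (4, 10, 3), (6, 5, 3), (6, 7, 4), (8, 1, 0), (8, 7, 5)]


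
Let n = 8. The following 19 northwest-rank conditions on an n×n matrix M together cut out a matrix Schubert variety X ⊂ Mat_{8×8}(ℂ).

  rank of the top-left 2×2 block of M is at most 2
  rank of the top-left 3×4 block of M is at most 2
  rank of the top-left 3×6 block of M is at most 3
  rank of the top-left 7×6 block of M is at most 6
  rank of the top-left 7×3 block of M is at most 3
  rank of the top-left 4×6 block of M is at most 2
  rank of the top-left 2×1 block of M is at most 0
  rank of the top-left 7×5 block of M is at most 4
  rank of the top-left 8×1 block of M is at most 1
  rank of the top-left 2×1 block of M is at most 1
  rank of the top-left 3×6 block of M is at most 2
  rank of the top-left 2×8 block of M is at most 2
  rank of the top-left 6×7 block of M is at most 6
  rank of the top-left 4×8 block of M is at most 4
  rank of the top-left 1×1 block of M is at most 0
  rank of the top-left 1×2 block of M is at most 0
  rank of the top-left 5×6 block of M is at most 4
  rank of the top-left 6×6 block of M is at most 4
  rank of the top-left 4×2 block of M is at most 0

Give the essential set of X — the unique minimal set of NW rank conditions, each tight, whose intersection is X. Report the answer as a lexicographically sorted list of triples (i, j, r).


Rank table r_w(8×8) implied by the 19 constraints:

  R[1]: 0  0  1  1  1  1  1  1
  R[2]: 0  0  1  2  2  2  2  2
  R[3]: 0  0  1  2  2  2  3  3
  R[4]: 0  0  1  2  2  2  3  4
  R[5]: 1  1  2  3  3  3  4  5
  R[6]: 1  2  3  4  4  4  5  6
  R[7]: 1  2  3  4  4  5  6  7
  R[8]: 1  2  3  4  5  6  7  8

hence w(1..8) = (3, 4, 7, 8, 1, 2, 6, 5).

|D(w)|=13, |Ess(w)|=3:

[(4, 2, 0), (4, 6, 2), (7, 5, 4)]


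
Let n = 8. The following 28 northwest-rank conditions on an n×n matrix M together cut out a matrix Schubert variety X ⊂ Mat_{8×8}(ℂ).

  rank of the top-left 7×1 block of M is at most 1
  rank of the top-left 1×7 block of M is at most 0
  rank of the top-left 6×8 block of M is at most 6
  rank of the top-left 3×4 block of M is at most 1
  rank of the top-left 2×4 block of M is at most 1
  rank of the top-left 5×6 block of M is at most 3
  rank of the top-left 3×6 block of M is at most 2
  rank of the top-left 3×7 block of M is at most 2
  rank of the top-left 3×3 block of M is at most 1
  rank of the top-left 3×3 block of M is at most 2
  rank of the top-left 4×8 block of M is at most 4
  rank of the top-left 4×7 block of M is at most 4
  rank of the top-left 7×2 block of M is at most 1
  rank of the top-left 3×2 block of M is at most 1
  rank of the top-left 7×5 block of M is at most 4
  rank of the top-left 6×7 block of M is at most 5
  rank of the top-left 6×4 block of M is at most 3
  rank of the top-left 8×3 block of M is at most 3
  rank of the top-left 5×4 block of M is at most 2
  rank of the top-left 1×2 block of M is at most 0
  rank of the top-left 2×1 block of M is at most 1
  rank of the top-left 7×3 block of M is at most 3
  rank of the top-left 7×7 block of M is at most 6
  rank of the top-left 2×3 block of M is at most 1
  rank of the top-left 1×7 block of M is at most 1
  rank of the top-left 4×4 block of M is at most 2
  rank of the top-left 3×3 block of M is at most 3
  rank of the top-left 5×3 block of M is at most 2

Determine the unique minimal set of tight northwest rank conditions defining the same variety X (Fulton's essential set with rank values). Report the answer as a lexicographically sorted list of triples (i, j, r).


Propagating the 28 rank bounds to every northwest block:

  R[1]: 0  0  0  0  0  0  0  1
  R[2]: 1  1  1  1  1  1  1  2
  R[3]: 1  1  1  1  2  2  2  3
  R[4]: 1  1  2  2  3  3  3  4
  R[5]: 1  1  2  2  3  3  4  5
  R[6]: 1  1  2  3  4  4  5  6
  R[7]: 1  1  2  3  4  5  6  7
  R[8]: 1  2  3  4  5  6  7  8

hence w(1..8) = (8, 1, 5, 3, 7, 4, 6, 2).

D(w) has 16 cells with 5 SE-corners; essential set:

[(1, 7, 0), (3, 4, 1), (5, 4, 2), (5, 6, 3), (7, 2, 1)]


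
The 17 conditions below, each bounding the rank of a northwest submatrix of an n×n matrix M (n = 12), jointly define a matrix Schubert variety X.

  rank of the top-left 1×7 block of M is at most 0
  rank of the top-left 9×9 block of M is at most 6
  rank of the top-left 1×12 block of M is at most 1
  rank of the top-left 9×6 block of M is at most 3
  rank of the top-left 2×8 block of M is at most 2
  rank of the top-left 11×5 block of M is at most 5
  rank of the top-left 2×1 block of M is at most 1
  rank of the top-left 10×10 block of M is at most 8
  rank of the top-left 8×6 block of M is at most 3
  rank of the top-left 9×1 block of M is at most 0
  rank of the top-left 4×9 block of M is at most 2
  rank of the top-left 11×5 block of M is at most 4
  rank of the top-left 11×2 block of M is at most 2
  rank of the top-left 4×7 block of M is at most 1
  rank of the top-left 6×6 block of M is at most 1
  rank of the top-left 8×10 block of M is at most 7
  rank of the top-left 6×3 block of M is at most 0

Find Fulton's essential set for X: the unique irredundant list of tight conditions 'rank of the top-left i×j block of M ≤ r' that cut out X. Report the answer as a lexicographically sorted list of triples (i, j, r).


Rank table r_w(12×12) implied by the 17 constraints:

  i=1: 0  0  0  0  0  0  0  1  1  1  1  1
  i=2: 0  0  0  1  1  1  1  2  2  2  2  2
  i=3: 0  0  0  1  1  1  1  2  2  3  3  3
  i=4: 0  0  0  1  1  1  1  2  2  3  4  4
  i=5: 0  0  0  1  1  1  2  3  3  4  5  5
  i=6: 0  0  0  1  1  1  2  3  4  5  6  6
  i=7: 0  1  1  2  2  2  3  4  5  6  7  7
  i=8: 0  1  2  3  3  3  4  5  6  7  8  8
  i=9: 0  1  2  3  3  3  4  5  6  7  8  9
  i=10: 1  2  3  4  4  4  5  6  7  8  9  10
  i=11: 1  2  3  4  4  5  6  7  8  9  10  11
  i=12: 1  2  3  4  5  6  7  8  9  10  11  12

so w = (8, 4, 10, 11, 7, 9, 2, 3, 12, 1, 6, 5).

8 SE-corners of the 40-cell Rothe diagram give Ess(w):

[(1, 7, 0), (4, 7, 1), (4, 9, 2), (6, 3, 0), (6, 6, 1), (9, 1, 0), (9, 6, 3), (11, 5, 4)]


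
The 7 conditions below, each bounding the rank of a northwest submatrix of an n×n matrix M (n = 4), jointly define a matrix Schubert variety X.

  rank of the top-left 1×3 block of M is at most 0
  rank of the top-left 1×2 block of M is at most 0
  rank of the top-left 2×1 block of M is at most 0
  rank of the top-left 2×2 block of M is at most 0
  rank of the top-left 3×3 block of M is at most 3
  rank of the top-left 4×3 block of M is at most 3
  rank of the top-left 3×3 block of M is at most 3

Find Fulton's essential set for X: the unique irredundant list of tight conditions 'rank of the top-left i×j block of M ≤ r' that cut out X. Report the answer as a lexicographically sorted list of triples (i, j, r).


Reconstructing r_w from the 7 given conditions:

  row 1: 0 0 0 1
  row 2: 0 0 1 2
  row 3: 1 1 2 3
  row 4: 1 2 3 4

second differences of R give the permutation w = (4, 3, 1, 2).

ℓ(w)=5; the 2 essential cells (i,j,r):

[(1, 3, 0), (2, 2, 0)]


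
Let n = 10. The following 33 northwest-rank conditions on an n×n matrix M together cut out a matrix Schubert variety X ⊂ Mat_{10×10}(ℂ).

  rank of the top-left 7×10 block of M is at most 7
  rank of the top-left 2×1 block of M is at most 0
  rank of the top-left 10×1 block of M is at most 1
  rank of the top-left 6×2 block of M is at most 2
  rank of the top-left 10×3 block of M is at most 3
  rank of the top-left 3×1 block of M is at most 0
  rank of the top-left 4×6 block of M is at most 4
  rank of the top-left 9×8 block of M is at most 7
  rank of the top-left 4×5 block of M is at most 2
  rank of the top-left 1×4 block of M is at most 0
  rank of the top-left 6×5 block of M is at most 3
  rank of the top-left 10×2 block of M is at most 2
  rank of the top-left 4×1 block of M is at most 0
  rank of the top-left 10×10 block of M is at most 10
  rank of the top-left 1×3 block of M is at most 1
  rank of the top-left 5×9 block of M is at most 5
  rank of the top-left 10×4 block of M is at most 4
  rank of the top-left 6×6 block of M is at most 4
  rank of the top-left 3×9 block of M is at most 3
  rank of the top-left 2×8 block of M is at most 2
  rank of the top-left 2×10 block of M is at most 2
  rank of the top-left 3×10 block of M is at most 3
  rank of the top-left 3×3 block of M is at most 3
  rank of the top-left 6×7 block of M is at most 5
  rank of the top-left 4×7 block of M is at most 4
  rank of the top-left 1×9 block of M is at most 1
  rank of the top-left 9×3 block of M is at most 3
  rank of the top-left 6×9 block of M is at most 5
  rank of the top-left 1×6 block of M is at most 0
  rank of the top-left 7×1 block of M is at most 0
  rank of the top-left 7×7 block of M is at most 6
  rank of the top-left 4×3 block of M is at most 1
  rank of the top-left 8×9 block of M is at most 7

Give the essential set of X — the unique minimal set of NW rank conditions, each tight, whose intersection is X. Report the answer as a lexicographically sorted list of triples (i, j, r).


Reconstructing r_w from the 33 given conditions:

  i=1: 0, 0, 0, 0, 0, 0, 1, 1, 1, 1
  i=2: 0, 1, 1, 1, 1, 1, 2, 2, 2, 2
  i=3: 0, 1, 1, 2, 2, 2, 3, 3, 3, 3
  i=4: 0, 1, 1, 2, 2, 3, 4, 4, 4, 4
  i=5: 0, 1, 2, 3, 3, 4, 5, 5, 5, 5
  i=6: 0, 1, 2, 3, 3, 4, 5, 5, 5, 6
  i=7: 0, 1, 2, 3, 4, 5, 6, 6, 6, 7
  i=8: 1, 2, 3, 4, 5, 6, 7, 7, 7, 8
  i=9: 1, 2, 3, 4, 5, 6, 7, 7, 8, 9
  i=10: 1, 2, 3, 4, 5, 6, 7, 8, 9, 10

giving w = (7, 2, 4, 6, 3, 10, 5, 1, 9, 8) via Δ²R.

Rothe diagram D(w) (19 cells), 7 SE-corners (essential conditions):

[(1, 6, 0), (4, 3, 1), (4, 5, 2), (6, 5, 3), (6, 9, 5), (7, 1, 0), (9, 8, 7)]


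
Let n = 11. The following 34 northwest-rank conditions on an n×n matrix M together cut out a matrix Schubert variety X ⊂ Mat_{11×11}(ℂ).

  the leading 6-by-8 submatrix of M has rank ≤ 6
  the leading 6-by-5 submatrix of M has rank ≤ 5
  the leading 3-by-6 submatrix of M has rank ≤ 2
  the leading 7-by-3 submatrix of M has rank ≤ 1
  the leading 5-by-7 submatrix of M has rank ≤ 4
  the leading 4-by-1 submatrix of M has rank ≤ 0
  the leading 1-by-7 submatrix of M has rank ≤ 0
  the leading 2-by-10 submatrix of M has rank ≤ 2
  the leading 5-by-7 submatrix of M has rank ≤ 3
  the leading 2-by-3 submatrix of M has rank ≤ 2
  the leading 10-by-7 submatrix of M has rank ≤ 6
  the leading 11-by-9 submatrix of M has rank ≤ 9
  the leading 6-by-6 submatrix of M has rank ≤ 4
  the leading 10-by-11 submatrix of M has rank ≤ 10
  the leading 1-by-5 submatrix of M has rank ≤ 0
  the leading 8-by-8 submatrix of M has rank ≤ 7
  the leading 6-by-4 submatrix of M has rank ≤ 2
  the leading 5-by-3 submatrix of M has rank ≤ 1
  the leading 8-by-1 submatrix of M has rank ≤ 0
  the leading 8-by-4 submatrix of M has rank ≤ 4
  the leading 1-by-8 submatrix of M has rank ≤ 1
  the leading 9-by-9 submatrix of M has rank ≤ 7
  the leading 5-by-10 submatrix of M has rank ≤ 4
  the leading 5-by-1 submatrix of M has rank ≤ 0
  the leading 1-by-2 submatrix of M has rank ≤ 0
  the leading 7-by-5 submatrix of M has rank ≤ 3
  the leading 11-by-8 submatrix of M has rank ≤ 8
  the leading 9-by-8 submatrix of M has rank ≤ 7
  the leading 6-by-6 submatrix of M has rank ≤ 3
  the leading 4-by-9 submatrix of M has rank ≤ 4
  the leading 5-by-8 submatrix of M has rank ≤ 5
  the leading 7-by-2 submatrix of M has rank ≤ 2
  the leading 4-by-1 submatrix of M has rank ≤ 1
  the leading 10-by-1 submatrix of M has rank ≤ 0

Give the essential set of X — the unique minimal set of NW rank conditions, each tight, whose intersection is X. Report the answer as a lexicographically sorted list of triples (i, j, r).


Rank table r_w(11×11) implied by the 34 constraints:

  R[1]: 0  0  0  0  0  0  0  1  1  1  1
  R[2]: 0  1  1  1  1  1  1  2  2  2  2
  R[3]: 0  1  1  2  2  2  2  3  3  3  3
  R[4]: 0  1  1  2  3  3  3  4  4  4  4
  R[5]: 0  1  1  2  3  3  3  4  4  4  5
  R[6]: 0  1  1  2  3  3  4  5  5  5  6
  R[7]: 0  1  1  2  3  4  5  6  6  6  7
  R[8]: 0  1  2  3  4  5  6  7  7  7  8
  R[9]: 0  1  2  3  4  5  6  7  7  8  9
  R[10]: 0  1  2  3  4  5  6  7  8  9  10
  R[11]: 1  2  3  4  5  6  7  8  9  10  11

reading off 1-entries of Δ²R: w = (8, 2, 4, 5, 11, 7, 6, 3, 10, 9, 1).

Rothe diagram D(w) (27 cells), 7 SE-corners (essential conditions):

[(1, 7, 0), (5, 7, 3), (5, 10, 4), (6, 6, 3), (7, 3, 1), (9, 9, 7), (10, 1, 0)]


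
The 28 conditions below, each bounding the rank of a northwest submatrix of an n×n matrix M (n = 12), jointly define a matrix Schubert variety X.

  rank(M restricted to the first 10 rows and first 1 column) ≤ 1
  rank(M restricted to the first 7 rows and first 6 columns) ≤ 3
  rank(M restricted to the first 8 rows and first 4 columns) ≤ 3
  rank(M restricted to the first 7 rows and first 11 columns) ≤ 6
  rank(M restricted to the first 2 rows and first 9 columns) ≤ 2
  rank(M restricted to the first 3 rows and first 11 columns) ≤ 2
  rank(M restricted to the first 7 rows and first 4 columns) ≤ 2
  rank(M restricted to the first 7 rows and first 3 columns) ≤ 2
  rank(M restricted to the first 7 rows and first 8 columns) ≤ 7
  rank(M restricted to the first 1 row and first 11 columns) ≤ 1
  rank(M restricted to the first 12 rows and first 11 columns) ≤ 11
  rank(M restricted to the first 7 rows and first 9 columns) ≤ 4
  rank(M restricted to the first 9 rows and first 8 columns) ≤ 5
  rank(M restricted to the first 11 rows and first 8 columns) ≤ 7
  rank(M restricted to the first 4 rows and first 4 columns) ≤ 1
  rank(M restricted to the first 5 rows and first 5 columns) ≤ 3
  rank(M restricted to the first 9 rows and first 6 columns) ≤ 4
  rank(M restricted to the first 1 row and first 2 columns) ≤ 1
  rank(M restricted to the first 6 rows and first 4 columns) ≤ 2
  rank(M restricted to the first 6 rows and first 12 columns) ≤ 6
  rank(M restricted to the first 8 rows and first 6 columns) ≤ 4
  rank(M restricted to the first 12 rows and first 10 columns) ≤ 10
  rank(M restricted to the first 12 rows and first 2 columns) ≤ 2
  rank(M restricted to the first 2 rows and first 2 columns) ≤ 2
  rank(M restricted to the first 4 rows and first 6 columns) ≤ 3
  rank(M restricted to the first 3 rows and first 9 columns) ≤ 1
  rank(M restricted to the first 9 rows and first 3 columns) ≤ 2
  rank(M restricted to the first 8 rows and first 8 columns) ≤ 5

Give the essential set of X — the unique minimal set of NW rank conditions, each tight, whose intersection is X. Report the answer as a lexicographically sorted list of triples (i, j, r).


Reconstructing r_w from the 28 given conditions:

  i=1: 1  1  1  1  1  1  1  1  1  1  1  1
  i=2: 1  1  1  1  1  1  1  1  1  2  2  2
  i=3: 1  1  1  1  1  1  1  1  1  2  2  3
  i=4: 1  1  1  1  2  2  2  2  2  3  3  4
  i=5: 1  2  2  2  3  3  3  3  3  4  4  5
  i=6: 1  2  2  2  3  3  4  4  4  5  5  6
  i=7: 1  2  2  2  3  3  4  4  4  5  6  7
  i=8: 1  2  2  3  4  4  5  5  5  6  7  8
  i=9: 1  2  2  3  4  4  5  5  6  7  8  9
  i=10: 1  2  3  4  5  5  6  6  7  8  9  10
  i=11: 1  2  3  4  5  6  7  7  8  9  10  11
  i=12: 1  2  3  4  5  6  7  8  9  10  11  12

giving w = (1, 10, 12, 5, 2, 7, 11, 4, 9, 3, 6, 8) via Δ²R.

ℓ(w)=32; the 9 essential cells (i,j,r):

[(3, 9, 1), (3, 11, 2), (4, 4, 1), (7, 4, 2), (7, 6, 3), (7, 9, 4), (9, 3, 2), (9, 6, 4), (9, 8, 5)]


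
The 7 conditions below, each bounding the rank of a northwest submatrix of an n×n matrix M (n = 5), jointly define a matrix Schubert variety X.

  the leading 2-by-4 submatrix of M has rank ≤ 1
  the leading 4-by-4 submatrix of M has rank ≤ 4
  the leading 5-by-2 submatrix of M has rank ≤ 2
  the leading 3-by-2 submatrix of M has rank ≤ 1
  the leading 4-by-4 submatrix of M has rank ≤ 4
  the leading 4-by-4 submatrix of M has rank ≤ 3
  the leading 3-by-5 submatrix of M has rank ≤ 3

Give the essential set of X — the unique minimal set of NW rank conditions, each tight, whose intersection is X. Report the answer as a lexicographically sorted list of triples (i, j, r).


Propagating the 7 rank bounds to every northwest block:

  R[1]: 1, 1, 1, 1, 1
  R[2]: 1, 1, 1, 1, 2
  R[3]: 1, 1, 2, 2, 3
  R[4]: 1, 2, 3, 3, 4
  R[5]: 1, 2, 3, 4, 5

reading off 1-entries of Δ²R: w = (1, 5, 3, 2, 4).

ℓ(w)=4; the 2 essential cells (i,j,r):

[(2, 4, 1), (3, 2, 1)]


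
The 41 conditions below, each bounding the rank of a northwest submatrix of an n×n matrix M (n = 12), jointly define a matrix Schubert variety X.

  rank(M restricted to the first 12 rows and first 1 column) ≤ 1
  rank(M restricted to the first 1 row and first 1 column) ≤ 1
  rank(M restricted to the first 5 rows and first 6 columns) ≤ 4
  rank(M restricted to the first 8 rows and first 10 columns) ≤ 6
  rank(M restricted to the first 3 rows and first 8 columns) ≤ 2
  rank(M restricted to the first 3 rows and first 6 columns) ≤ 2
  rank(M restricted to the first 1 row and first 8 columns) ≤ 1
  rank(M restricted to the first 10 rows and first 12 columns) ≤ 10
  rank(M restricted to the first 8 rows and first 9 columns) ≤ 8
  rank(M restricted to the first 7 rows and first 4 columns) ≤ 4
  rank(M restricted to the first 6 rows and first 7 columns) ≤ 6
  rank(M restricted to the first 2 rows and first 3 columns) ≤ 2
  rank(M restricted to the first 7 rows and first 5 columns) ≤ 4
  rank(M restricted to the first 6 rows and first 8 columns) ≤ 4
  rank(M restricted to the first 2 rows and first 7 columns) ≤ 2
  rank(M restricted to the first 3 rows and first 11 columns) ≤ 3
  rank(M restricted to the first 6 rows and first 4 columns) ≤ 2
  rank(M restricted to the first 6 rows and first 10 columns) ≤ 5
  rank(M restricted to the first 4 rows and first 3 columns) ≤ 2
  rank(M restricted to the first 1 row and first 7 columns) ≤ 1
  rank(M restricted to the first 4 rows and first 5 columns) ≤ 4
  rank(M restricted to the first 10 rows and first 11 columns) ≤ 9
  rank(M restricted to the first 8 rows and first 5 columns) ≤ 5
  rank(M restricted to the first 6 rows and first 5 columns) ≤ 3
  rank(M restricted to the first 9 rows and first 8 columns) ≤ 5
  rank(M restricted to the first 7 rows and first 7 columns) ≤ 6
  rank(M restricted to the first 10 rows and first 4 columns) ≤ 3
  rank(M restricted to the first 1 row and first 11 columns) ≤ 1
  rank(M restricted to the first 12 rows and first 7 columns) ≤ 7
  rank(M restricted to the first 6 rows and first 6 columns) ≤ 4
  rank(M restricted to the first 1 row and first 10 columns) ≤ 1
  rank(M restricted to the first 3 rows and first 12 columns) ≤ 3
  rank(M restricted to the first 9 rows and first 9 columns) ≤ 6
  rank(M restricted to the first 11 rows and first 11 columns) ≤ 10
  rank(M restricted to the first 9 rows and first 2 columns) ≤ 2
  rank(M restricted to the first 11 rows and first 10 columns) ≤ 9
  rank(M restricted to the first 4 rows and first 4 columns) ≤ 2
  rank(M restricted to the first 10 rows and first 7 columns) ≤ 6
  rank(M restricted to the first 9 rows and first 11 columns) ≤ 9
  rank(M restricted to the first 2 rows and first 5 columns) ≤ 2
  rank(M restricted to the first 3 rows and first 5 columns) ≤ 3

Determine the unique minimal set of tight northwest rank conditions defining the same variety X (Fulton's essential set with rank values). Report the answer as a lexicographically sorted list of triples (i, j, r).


Propagating the 41 rank bounds to every northwest block:

  1 1 1 1 1 1 1 1 1 1 1 1
  1 2 2 2 2 2 2 2 2 2 2 2
  1 2 2 2 2 2 2 2 3 3 3 3
  1 2 2 2 3 3 3 3 4 4 4 4
  1 2 2 2 3 4 4 4 5 5 5 5
  1 2 2 2 3 4 4 4 5 5 6 6
  1 2 3 3 4 5 5 5 6 6 7 7
  1 2 3 3 4 5 5 5 6 6 7 8
  1 2 3 3 4 5 5 5 6 7 8 9
  1 2 3 3 4 5 6 6 7 8 9 10
  1 2 3 4 5 6 7 7 8 9 10 11
  1 2 3 4 5 6 7 8 9 10 11 12

reading off 1-entries of Δ²R: w = (1, 2, 9, 5, 6, 11, 3, 12, 10, 7, 4, 8).

7 SE-corners of the 23-cell Rothe diagram give Ess(w):

[(3, 8, 2), (6, 4, 2), (6, 8, 4), (6, 10, 5), (8, 10, 6), (9, 8, 5), (10, 4, 3)]


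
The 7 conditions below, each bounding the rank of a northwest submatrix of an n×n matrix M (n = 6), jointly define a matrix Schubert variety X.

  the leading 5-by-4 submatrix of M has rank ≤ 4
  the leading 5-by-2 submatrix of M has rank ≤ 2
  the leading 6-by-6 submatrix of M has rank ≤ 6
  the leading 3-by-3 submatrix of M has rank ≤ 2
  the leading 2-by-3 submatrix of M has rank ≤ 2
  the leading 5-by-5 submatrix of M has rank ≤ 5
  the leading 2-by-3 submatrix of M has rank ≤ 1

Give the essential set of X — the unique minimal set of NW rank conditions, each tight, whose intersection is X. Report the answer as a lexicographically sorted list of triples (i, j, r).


Reconstructing r_w from the 7 given conditions:

  i=1: 1, 1, 1, 1, 1, 1
  i=2: 1, 1, 1, 2, 2, 2
  i=3: 1, 2, 2, 3, 3, 3
  i=4: 1, 2, 3, 4, 4, 4
  i=5: 1, 2, 3, 4, 5, 5
  i=6: 1, 2, 3, 4, 5, 6

hence w(1..6) = (1, 4, 2, 3, 5, 6).

1 SE-corner of the 2-cell Rothe diagram gives Ess(w):

[(2, 3, 1)]


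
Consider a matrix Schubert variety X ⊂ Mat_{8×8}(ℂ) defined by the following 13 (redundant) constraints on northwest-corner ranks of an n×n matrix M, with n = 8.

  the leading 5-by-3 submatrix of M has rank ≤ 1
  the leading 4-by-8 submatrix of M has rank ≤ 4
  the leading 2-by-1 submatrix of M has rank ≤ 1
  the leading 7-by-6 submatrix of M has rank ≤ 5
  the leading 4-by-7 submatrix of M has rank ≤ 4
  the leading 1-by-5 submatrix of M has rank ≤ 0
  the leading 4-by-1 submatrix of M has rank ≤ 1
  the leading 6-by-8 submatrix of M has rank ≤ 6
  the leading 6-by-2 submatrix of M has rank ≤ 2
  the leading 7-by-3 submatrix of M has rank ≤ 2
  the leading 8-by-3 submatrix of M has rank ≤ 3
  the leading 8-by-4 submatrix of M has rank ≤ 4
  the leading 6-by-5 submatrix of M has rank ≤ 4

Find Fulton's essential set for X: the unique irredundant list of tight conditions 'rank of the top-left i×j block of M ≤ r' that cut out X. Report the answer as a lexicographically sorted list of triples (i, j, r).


Rank table r_w(8×8) implied by the 13 constraints:

  R[1]: 0 | 0 | 0 | 0 | 0 | 1 | 1 | 1
  R[2]: 1 | 1 | 1 | 1 | 1 | 2 | 2 | 2
  R[3]: 1 | 1 | 1 | 2 | 2 | 3 | 3 | 3
  R[4]: 1 | 1 | 1 | 2 | 3 | 4 | 4 | 4
  R[5]: 1 | 1 | 1 | 2 | 3 | 4 | 5 | 5
  R[6]: 1 | 2 | 2 | 3 | 4 | 5 | 6 | 6
  R[7]: 1 | 2 | 2 | 3 | 4 | 5 | 6 | 7
  R[8]: 1 | 2 | 3 | 4 | 5 | 6 | 7 | 8

second differences of R give the permutation w = (6, 1, 4, 5, 7, 2, 8, 3).

D(w) has 12 cells with 3 SE-corners; essential set:

[(1, 5, 0), (5, 3, 1), (7, 3, 2)]


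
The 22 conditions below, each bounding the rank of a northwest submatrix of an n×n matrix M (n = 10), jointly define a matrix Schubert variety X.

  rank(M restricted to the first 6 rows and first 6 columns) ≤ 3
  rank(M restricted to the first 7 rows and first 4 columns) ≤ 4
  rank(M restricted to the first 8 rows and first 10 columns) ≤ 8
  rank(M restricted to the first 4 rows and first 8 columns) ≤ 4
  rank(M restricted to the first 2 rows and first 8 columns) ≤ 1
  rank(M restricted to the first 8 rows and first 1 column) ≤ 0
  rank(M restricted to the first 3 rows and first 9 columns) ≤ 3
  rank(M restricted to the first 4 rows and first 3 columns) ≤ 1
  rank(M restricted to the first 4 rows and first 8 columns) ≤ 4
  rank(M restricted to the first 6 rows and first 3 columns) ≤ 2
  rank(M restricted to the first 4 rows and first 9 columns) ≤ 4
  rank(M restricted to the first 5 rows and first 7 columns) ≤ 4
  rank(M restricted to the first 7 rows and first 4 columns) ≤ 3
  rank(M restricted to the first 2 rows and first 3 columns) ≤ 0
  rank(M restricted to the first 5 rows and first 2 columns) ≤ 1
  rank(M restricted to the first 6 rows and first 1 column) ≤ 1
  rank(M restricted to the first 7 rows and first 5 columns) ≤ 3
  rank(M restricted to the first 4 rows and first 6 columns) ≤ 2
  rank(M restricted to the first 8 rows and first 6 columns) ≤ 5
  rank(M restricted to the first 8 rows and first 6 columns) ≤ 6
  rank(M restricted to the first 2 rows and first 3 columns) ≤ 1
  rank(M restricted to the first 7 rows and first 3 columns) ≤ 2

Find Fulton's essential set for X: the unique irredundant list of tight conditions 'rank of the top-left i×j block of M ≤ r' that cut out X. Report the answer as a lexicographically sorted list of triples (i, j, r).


Propagating the 22 rank bounds to every northwest block:

  row 1: 0 0 0 1 1 1 1 1 1 1
  row 2: 0 0 0 1 1 1 1 1 2 2
  row 3: 0 1 1 2 2 2 2 2 3 3
  row 4: 0 1 1 2 2 2 3 3 4 4
  row 5: 0 1 2 3 3 3 4 4 5 5
  row 6: 0 1 2 3 3 3 4 5 6 6
  row 7: 0 1 2 3 3 4 5 6 7 7
  row 8: 0 1 2 3 4 5 6 7 8 8
  row 9: 1 2 3 4 5 6 7 8 9 9
  row 10: 1 2 3 4 5 6 7 8 9 10

so w = (4, 9, 2, 7, 3, 8, 6, 5, 1, 10).

Rothe diagram D(w) (22 cells), 7 SE-corners (essential conditions):

[(2, 3, 0), (2, 8, 1), (4, 3, 1), (4, 6, 2), (6, 6, 3), (7, 5, 3), (8, 1, 0)]


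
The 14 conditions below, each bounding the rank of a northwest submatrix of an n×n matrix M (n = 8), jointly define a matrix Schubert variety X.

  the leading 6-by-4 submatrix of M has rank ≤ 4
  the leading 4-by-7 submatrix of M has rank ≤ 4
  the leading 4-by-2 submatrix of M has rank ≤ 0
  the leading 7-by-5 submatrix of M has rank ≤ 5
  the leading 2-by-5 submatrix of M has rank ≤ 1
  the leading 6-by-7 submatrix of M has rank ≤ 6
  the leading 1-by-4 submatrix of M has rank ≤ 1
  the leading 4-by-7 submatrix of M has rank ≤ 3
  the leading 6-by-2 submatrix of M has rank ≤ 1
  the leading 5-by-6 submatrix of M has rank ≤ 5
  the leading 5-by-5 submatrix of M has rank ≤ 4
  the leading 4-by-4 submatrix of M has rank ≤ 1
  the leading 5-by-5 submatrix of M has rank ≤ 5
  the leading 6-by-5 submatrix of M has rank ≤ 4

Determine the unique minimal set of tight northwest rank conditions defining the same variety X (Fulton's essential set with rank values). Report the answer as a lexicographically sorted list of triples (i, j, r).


Computing R[i][j] = min implied NW-rank bound (n=8, 14 conditions):

  row 1: 0 | 0 | 1 | 1 | 1 | 1 | 1 | 1
  row 2: 0 | 0 | 1 | 1 | 1 | 2 | 2 | 2
  row 3: 0 | 0 | 1 | 1 | 2 | 3 | 3 | 3
  row 4: 0 | 0 | 1 | 1 | 2 | 3 | 3 | 4
  row 5: 1 | 1 | 2 | 2 | 3 | 4 | 4 | 5
  row 6: 1 | 1 | 2 | 3 | 4 | 5 | 5 | 6
  row 7: 1 | 2 | 3 | 4 | 5 | 6 | 6 | 7
  row 8: 1 | 2 | 3 | 4 | 5 | 6 | 7 | 8

hence w(1..8) = (3, 6, 5, 8, 1, 4, 2, 7).

Fulton essential set (5 of the 14 Rothe cells):

[(2, 5, 1), (4, 2, 0), (4, 4, 1), (4, 7, 3), (6, 2, 1)]


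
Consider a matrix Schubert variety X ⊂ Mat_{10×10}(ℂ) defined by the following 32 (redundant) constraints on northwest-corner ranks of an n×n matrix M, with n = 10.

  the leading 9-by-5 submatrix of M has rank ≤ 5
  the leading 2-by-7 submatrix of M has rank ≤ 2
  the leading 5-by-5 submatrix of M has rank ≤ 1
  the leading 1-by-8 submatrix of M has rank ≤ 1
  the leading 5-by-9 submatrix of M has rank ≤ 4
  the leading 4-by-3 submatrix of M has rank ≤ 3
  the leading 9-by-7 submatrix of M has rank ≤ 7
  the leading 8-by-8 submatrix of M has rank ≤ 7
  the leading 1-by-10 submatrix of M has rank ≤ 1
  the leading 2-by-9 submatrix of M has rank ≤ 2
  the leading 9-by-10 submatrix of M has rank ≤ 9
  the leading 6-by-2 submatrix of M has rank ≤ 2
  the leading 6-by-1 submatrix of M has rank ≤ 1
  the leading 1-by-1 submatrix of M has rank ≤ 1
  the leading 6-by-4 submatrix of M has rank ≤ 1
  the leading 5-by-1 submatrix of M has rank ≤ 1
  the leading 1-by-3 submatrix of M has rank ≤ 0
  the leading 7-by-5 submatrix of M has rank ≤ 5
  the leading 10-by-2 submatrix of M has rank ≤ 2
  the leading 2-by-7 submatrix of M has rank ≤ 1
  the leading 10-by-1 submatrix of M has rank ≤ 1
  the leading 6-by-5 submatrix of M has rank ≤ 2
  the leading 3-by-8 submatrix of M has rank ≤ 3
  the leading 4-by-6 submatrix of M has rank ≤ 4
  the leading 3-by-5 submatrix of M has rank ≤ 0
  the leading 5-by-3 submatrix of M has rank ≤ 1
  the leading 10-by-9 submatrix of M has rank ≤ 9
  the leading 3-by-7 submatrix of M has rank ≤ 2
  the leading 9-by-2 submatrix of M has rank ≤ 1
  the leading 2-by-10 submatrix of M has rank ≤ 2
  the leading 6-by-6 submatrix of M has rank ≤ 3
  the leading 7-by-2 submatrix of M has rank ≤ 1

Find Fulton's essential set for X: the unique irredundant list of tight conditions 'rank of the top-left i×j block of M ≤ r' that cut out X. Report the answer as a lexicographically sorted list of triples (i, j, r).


Propagating the 32 rank bounds to every northwest block:

  0 0 0 0 0 1 1 1 1 1
  0 0 0 0 0 1 1 2 2 2
  0 0 0 0 0 1 2 3 3 3
  1 1 1 1 1 2 3 4 4 4
  1 1 1 1 1 2 3 4 4 5
  1 1 1 1 2 3 4 5 5 6
  1 1 2 2 3 4 5 6 6 7
  1 1 2 3 4 5 6 7 7 8
  1 1 2 3 4 5 6 7 8 9
  1 2 3 4 5 6 7 8 9 10

second differences of R give the permutation w = (6, 8, 7, 1, 10, 5, 3, 4, 9, 2).

|D(w)|=27, |Ess(w)|=6:

[(2, 7, 1), (3, 5, 0), (5, 5, 1), (5, 9, 4), (6, 4, 1), (9, 2, 1)]


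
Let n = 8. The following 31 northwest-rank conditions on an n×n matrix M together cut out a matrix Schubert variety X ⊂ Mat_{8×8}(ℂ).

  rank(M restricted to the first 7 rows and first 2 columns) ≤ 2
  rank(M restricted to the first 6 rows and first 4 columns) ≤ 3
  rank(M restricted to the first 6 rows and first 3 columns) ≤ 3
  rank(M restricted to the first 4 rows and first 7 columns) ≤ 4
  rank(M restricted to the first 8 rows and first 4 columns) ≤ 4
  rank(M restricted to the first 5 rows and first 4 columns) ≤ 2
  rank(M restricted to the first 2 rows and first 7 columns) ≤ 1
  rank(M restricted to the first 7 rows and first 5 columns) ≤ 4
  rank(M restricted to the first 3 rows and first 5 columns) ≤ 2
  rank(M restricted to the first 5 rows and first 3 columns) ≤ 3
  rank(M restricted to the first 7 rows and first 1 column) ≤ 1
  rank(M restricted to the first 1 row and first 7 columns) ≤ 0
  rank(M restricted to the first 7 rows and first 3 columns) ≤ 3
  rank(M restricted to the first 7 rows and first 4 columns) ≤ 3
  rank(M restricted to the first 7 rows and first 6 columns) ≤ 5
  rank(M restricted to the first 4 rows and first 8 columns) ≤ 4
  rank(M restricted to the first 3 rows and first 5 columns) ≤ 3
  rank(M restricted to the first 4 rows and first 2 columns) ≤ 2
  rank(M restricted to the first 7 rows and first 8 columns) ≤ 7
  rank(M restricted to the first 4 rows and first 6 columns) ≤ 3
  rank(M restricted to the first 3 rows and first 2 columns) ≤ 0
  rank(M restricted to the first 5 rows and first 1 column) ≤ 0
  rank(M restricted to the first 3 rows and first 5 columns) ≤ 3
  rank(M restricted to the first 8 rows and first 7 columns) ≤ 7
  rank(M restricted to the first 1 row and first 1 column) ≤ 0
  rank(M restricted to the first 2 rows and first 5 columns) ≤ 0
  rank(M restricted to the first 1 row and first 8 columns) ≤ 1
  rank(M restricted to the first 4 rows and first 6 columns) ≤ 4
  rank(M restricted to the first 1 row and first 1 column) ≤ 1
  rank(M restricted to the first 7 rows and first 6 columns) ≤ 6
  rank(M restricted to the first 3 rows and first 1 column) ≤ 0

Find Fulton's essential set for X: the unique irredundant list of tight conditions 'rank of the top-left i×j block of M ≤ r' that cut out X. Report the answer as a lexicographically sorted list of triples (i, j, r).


The tightest implied rank at each (i,j), from the 31 conditions:

  i=1: 0, 0, 0, 0, 0, 0, 0, 1
  i=2: 0, 0, 0, 0, 0, 1, 1, 2
  i=3: 0, 0, 1, 1, 1, 2, 2, 3
  i=4: 0, 1, 2, 2, 2, 3, 3, 4
  i=5: 0, 1, 2, 2, 3, 4, 4, 5
  i=6: 1, 2, 3, 3, 4, 5, 5, 6
  i=7: 1, 2, 3, 3, 4, 5, 6, 7
  i=8: 1, 2, 3, 4, 5, 6, 7, 8

reading off 1-entries of Δ²R: w = (8, 6, 3, 2, 5, 1, 7, 4).

ℓ(w)=18; the 6 essential cells (i,j,r):

[(1, 7, 0), (2, 5, 0), (3, 2, 0), (5, 1, 0), (5, 4, 2), (7, 4, 3)]


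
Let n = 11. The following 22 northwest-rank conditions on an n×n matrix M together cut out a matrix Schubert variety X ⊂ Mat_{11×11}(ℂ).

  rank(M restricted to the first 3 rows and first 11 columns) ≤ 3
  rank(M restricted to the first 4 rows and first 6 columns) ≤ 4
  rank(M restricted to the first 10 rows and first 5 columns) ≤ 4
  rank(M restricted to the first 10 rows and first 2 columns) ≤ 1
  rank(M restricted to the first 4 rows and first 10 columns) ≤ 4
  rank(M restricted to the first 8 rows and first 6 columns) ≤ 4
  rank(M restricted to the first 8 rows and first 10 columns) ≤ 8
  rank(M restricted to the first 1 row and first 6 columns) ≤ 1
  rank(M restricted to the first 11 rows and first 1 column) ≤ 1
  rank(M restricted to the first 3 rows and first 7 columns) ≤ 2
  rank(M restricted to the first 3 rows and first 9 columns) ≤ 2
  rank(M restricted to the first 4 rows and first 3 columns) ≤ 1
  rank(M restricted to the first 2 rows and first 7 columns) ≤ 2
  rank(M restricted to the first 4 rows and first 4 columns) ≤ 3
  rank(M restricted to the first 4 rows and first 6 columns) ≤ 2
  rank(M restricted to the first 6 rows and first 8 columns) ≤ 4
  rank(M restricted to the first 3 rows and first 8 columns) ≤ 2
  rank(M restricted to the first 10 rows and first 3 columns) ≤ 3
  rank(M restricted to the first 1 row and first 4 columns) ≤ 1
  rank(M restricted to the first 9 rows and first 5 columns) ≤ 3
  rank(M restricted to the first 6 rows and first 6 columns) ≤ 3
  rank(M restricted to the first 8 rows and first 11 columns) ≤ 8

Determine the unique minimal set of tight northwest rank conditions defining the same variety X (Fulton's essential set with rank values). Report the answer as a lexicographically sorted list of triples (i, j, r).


Recovering R(i,j) via the rank-extension bound from the 22 conditions:

  row 1: 1 1 1 1 1 1 1 1 1 1 1
  row 2: 1 1 1 2 2 2 2 2 2 2 2
  row 3: 1 1 1 2 2 2 2 2 2 3 3
  row 4: 1 1 1 2 2 2 3 3 3 4 4
  row 5: 1 1 2 3 3 3 4 4 4 5 5
  row 6: 1 1 2 3 3 3 4 4 5 6 6
  row 7: 1 1 2 3 3 4 5 5 6 7 7
  row 8: 1 1 2 3 3 4 5 6 7 8 8
  row 9: 1 1 2 3 3 4 5 6 7 8 9
  row 10: 1 1 2 3 4 5 6 7 8 9 10
  row 11: 1 2 3 4 5 6 7 8 9 10 11

reading off 1-entries of Δ²R: w = (1, 4, 10, 7, 3, 9, 6, 8, 11, 5, 2).

ℓ(w)=25; the 7 essential cells (i,j,r):

[(3, 9, 2), (4, 3, 1), (4, 6, 2), (6, 6, 3), (6, 8, 4), (9, 5, 3), (10, 2, 1)]


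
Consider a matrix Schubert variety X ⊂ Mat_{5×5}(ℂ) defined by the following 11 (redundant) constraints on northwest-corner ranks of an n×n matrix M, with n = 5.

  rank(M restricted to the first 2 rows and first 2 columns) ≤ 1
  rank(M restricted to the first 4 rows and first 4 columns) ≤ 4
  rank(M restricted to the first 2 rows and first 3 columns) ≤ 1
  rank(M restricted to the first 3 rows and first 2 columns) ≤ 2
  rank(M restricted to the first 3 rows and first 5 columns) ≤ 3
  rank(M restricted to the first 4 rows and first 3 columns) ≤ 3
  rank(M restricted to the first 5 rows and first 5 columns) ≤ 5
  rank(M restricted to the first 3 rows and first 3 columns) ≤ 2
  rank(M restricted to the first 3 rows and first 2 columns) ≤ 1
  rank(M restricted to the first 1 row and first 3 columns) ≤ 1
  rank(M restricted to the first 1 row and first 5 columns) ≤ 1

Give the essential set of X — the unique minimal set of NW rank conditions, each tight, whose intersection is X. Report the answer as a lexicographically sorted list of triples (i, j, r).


Computing R[i][j] = min implied NW-rank bound (n=5, 11 conditions):

  1 1 1 1 1
  1 1 1 2 2
  1 1 2 3 3
  1 2 3 4 4
  1 2 3 4 5

giving w = (1, 4, 3, 2, 5) via Δ²R.

Rothe diagram D(w) (3 cells), 2 SE-corners (essential conditions):

[(2, 3, 1), (3, 2, 1)]


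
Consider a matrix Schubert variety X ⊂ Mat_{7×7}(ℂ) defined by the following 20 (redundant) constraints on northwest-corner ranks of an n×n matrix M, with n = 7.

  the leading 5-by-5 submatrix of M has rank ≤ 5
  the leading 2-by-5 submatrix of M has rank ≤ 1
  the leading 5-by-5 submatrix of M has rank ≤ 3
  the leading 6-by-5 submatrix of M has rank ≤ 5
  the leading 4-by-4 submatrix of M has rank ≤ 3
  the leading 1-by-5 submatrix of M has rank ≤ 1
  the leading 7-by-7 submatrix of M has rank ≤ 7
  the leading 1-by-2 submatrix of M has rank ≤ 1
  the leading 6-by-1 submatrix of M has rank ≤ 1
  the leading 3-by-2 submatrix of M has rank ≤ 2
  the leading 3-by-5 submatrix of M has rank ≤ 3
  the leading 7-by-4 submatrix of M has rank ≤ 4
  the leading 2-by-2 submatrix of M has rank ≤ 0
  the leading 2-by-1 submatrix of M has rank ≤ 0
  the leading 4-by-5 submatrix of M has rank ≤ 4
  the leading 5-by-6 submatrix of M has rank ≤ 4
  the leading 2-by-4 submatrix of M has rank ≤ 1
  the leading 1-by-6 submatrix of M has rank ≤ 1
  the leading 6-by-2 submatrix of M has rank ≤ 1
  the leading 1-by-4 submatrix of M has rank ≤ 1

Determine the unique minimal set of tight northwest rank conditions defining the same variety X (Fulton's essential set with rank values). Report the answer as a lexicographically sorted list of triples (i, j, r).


Recovering R(i,j) via the rank-extension bound from the 20 conditions:

  i=1: 0, 0, 1, 1, 1, 1, 1
  i=2: 0, 0, 1, 1, 1, 2, 2
  i=3: 1, 1, 2, 2, 2, 3, 3
  i=4: 1, 1, 2, 3, 3, 4, 4
  i=5: 1, 1, 2, 3, 3, 4, 5
  i=6: 1, 1, 2, 3, 4, 5, 6
  i=7: 1, 2, 3, 4, 5, 6, 7

giving w = (3, 6, 1, 4, 7, 5, 2) via Δ²R.

Fulton essential set (4 of the 10 Rothe cells):

[(2, 2, 0), (2, 5, 1), (5, 5, 3), (6, 2, 1)]


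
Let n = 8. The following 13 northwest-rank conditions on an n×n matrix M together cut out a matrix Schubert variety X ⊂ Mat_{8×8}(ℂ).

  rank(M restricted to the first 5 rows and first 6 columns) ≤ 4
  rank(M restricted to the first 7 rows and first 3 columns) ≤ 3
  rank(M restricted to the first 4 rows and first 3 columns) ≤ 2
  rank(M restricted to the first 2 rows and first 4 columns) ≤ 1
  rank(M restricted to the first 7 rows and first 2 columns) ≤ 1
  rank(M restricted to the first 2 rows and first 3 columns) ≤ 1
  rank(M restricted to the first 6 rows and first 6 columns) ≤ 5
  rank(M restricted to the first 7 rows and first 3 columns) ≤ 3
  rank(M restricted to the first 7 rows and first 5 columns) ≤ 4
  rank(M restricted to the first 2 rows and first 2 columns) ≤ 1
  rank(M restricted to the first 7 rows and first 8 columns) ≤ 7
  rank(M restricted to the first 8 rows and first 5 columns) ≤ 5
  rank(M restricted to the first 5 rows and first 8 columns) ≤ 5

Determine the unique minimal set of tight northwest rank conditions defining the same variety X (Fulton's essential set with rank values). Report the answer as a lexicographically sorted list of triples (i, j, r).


Rank table r_w(8×8) implied by the 13 constraints:

  row 1: 1  1  1  1  1  1  1  1
  row 2: 1  1  1  1  2  2  2  2
  row 3: 1  1  2  2  3  3  3  3
  row 4: 1  1  2  3  4  4  4  4
  row 5: 1  1  2  3  4  4  5  5
  row 6: 1  1  2  3  4  5  6  6
  row 7: 1  1  2  3  4  5  6  7
  row 8: 1  2  3  4  5  6  7  8

hence w(1..8) = (1, 5, 3, 4, 7, 6, 8, 2).

Rothe diagram D(w) (9 cells), 3 SE-corners (essential conditions):

[(2, 4, 1), (5, 6, 4), (7, 2, 1)]
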